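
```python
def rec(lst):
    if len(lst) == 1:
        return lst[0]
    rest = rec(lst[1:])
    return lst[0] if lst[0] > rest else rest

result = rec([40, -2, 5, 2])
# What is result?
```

Recursive max over [40, -2, 5, 2] = 40

Answer: 40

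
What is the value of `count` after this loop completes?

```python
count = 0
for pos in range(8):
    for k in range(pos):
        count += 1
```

Triangle number: 0+1+2+...+7
`count` takes the values: 0 → 1 → 2 → 3 → 4 → 5 → 6 → 7 → 8 → 9 → 10 → 11 → 12 → 13 → 14 → 15 → 16 → 17 → 18 → 19 → 20 → 21 → 22 → 23 → 24 → 25 → 26 → 27 → 28

Answer: 28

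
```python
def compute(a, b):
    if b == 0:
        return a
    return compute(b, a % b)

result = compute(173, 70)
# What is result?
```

compute(173, 70) -> compute(70, 33) -> compute(33, 4) -> compute(4, 1) -> compute(1, 0) -> 1

Answer: 1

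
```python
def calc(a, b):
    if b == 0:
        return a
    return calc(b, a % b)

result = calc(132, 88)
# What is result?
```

calc(132, 88) -> calc(88, 44) -> calc(44, 0) -> 44

Answer: 44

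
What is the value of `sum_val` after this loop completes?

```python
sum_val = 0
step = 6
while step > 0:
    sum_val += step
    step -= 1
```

Sum 6 down to 1
`sum_val` takes the values: 0 → 6 → 11 → 15 → 18 → 20 → 21

Answer: 21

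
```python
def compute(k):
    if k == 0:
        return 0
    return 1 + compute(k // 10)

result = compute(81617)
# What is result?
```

Count of digits of 81617: 5

Answer: 5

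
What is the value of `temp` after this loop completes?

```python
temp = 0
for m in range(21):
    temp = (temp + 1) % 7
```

Increment mod 7, 21 times = 0
`temp` takes the values: 0 → 1 → 2 → 3 → 4 → 5 → 6 → 0 → 1 → 2 → 3 → 4 → 5 → 6 → 0 → 1 → 2 → 3 → 4 → 5 → 6 → 0

Answer: 0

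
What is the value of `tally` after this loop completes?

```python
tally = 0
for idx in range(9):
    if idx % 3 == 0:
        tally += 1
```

Count numbers divisible by 3 in range(9)
`tally` takes the values: 0 → 1 → 2 → 3

Answer: 3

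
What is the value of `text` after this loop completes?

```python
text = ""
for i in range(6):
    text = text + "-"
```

Repeat '-' 6 times
`text` takes the values: "" → "-" → "--" → "---" → "----" → "-----" → "------"

Answer: "------"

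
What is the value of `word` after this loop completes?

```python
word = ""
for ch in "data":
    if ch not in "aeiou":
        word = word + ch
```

Remove vowels from 'data'
`word` takes the values: "" → "d" → "dt"

Answer: "dt"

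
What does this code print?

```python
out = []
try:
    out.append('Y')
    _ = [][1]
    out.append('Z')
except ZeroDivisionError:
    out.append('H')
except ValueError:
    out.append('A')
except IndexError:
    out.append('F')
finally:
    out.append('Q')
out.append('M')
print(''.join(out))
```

Execution trace: 'Y' (try body) → 'F' (except IndexError) → 'Q' (finally) → 'M' (after the try/except). Output: YFQM

Answer: YFQM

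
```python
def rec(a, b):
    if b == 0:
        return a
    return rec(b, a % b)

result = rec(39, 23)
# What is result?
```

rec(39, 23) -> rec(23, 16) -> rec(16, 7) -> rec(7, 2) -> rec(2, 1) -> rec(1, 0) -> 1

Answer: 1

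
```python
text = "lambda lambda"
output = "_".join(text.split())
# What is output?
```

Trace:
`text = "lambda lambda"` → text = 'lambda lambda'
`output = "_".join(text.split())` → output = 'lambda_lambda'
So output = 'lambda_lambda'

Answer: 'lambda_lambda'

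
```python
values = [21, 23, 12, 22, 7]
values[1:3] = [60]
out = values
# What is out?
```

Trace:
`values = [21, 23, 12, 22, 7]` → values = [21, 23, 12, 22, 7]
`values[1:3] = [60]` → values = [21, 60, 22, 7]
`out = values` → out = [21, 60, 22, 7]
So out = [21, 60, 22, 7]

Answer: [21, 60, 22, 7]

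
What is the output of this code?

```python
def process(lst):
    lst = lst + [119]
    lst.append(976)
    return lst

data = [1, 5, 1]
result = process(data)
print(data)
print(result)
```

Key concept: rebinding parameter vs mutation.
Step by step:
`data = [1, 5, 1]` → data = [1, 5, 1]
`result = process(data)` → result = [1, 5, 1, 119, 976]
`print(data)` → prints [1, 5, 1]
`print(result)` → prints [1, 5, 1, 119, 976]

Answer:
[1, 5, 1]
[1, 5, 1, 119, 976]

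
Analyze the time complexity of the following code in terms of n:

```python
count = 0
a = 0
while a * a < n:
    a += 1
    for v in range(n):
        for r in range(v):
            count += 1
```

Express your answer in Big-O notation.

Each loop level contributes: √n × n × n. Multiplying the contributions gives O(n^2√n).

Answer: O(n^2√n)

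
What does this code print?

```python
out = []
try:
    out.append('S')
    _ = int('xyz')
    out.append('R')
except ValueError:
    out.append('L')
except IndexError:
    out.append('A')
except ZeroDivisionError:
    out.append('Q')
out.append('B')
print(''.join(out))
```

Execution trace: 'S' (try body) → 'L' (except ValueError) → 'B' (after the try/except). Output: SLB

Answer: SLB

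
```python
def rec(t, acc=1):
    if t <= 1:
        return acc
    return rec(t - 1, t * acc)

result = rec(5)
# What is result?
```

Accumulator trace (n, acc): (5, 1) -> (4, 5) -> (3, 20) -> (2, 60) -> (1, 120) -> return 120

Answer: 120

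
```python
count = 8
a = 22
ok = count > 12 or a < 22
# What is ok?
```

Trace:
`count = 8` → count = 8
`a = 22` → a = 22
`ok = count > 12 or a < 22` → ok = False
So ok = False

Answer: False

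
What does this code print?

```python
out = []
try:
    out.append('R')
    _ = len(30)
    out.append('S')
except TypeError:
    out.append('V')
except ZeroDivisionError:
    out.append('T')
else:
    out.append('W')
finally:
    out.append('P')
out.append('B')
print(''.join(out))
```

Execution trace: 'R' (try body) → 'V' (except TypeError) → 'P' (finally) → 'B' (after the try/except). Output: RVPB

Answer: RVPB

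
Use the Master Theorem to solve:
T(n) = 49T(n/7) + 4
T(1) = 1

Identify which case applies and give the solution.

a=49, b=7, f(n)=4. log_7(49) = 2. Since c=0 < 2, Case 1 applies: T(n) = Θ(n^log_b(a)) = O(n^2).

Answer: O(n^2) - Case 1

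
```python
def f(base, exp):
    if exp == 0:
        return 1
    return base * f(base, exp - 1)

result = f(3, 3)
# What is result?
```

f(3, 3) = 3 * 3 * 3 = 27

Answer: 27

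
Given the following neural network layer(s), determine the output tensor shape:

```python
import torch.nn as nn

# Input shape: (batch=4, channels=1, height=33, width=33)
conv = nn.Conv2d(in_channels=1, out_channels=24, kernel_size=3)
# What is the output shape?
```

Input: (4, 1, 33, 33) -> Output: (4, 24, 31, 31)

Answer: (4, 24, 31, 31)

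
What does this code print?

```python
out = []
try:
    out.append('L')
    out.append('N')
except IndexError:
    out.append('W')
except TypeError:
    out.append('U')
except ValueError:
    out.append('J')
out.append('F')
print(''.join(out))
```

Execution trace: 'L' (try body) → 'N' (try body, no exception) → 'F' (after the try/except). Output: LNF

Answer: LNF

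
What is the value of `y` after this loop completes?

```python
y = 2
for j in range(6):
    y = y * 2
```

Multiply by 2, 6 times: 2 * 2^6 = 128
`y` takes the values: 2 → 4 → 8 → 16 → 32 → 64 → 128

Answer: 128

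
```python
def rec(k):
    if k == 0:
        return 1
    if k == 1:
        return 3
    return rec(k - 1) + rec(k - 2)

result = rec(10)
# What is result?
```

Build up from base cases: rec(0)=1, rec(1)=3, rec(2)=4, rec(3)=7, rec(4)=11, rec(5)=18, rec(6)=29, ..., rec(10)=199

Answer: 199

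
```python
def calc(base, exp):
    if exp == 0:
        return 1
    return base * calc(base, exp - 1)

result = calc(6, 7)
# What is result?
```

calc(6, 7) = 6 * 6 * 6 * 6 * 6 * 6 * 6 = 279936

Answer: 279936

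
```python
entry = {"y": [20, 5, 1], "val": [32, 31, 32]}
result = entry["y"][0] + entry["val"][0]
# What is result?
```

Trace:
`entry = {"y": [20, 5, 1], "val": [32, 31, 32]}` → entry = {'y': [20, 5, 1], 'val': [32, 31, 32]}
`result = entry["y"][0] + entry["val"][0]` → result = 52
So result = 52

Answer: 52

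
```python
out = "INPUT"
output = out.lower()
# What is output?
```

Trace:
`out = "INPUT"` → out = 'INPUT'
`output = out.lower()` → output = 'input'
So output = 'input'

Answer: 'input'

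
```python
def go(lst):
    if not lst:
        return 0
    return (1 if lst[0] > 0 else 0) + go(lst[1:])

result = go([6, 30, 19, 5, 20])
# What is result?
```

Count of positive elements in [6, 30, 19, 5, 20] = 5

Answer: 5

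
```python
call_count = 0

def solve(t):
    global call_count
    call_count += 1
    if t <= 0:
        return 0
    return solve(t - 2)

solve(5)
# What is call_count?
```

Linear recursion stepping by 2: 4 calls from t=5 down to ≤0.

Answer: 4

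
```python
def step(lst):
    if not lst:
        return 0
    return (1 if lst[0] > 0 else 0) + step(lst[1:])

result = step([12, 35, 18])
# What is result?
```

Count of positive elements in [12, 35, 18] = 3

Answer: 3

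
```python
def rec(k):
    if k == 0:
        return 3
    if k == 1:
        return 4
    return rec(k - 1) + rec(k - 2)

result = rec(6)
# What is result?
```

Build up from base cases: rec(0)=3, rec(1)=4, rec(2)=7, rec(3)=11, rec(4)=18, rec(5)=29, rec(6)=47

Answer: 47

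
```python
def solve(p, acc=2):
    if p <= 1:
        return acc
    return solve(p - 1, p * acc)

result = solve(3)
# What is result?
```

Accumulator trace (n, acc): (3, 2) -> (2, 6) -> (1, 12) -> return 12

Answer: 12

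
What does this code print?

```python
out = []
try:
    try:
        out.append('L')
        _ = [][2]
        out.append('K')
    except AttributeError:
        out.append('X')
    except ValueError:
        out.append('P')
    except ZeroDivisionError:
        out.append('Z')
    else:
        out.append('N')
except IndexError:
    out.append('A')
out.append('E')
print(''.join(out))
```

Execution trace: 'L' (try body) → 'A' (outer except IndexError) → 'E' (after the try/except). Output: LAE

Answer: LAE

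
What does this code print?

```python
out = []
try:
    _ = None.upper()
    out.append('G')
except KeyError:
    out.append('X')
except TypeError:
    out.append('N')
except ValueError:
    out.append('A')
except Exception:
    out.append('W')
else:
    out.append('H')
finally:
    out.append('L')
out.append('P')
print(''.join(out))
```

Execution trace: 'W' (except Exception) → 'L' (finally) → 'P' (after the try/except). Output: WLP

Answer: WLP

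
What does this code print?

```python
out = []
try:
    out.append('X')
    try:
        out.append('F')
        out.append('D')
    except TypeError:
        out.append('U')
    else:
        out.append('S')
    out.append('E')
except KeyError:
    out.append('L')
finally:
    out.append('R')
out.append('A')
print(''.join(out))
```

Execution trace: 'X' (try body) → 'F' (inner try body) → 'D' (inner try body, no exception) → 'S' (inner else) → 'E' (try body, no exception) → 'R' (finally) → 'A' (after the try/except). Output: XFDSERA

Answer: XFDSERA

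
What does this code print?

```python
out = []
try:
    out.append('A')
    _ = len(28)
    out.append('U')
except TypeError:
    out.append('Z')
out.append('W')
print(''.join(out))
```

Execution trace: 'A' (try body) → 'Z' (except TypeError) → 'W' (after the try/except). Output: AZW

Answer: AZW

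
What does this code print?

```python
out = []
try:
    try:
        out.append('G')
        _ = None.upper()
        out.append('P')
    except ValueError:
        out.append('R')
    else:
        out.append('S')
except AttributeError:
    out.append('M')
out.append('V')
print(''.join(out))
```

Execution trace: 'G' (inner try body) → 'M' (outer except AttributeError) → 'V' (after the try/except). Output: GMV

Answer: GMV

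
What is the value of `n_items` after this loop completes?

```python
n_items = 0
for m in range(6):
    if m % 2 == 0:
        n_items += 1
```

Count numbers divisible by 2 in range(6)
`n_items` takes the values: 0 → 1 → 2 → 3

Answer: 3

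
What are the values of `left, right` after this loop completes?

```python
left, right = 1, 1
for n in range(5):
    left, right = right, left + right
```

Fibonacci: after 5 iterations
`left, right` takes the values: (1, 1) → (1, 2) → (2, 3) → (3, 5) → (5, 8) → (8, 13)

Answer: 8, 13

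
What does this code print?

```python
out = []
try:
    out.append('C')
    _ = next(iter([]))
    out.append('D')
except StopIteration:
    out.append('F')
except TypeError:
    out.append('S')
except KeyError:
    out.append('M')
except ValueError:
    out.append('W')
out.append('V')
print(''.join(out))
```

Execution trace: 'C' (try body) → 'F' (except StopIteration) → 'V' (after the try/except). Output: CFV

Answer: CFV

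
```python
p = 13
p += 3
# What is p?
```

Trace:
`p = 13` → p = 13
`p += 3` → p = 16
So p = 16

Answer: 16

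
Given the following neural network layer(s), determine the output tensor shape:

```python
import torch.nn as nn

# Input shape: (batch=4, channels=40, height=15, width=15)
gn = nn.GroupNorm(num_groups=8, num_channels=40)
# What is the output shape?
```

Input: (4, 40, 15, 15) -> Output: (4, 40, 15, 15)

Answer: (4, 40, 15, 15)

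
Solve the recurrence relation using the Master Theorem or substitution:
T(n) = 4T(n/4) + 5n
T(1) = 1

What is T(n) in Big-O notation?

By Master Theorem: a=4, b=4, f(n)=5n. Since log_4(4) = 1 and f(n) = Θ(n^1), Case 2 applies. T(n) = O(n log n).

Answer: O(n log n)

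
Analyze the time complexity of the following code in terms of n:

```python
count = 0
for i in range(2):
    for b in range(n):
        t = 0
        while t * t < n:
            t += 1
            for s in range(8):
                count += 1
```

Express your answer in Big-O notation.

Each loop level contributes: 1 × n × √n × 1. Multiplying the contributions gives O(n√n).

Answer: O(n√n)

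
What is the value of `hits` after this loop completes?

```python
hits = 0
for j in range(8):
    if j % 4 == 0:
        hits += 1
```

Count numbers divisible by 4 in range(8)
`hits` takes the values: 0 → 1 → 2

Answer: 2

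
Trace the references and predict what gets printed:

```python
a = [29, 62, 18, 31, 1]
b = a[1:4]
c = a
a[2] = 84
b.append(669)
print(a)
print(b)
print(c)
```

Key concept: slice vs alias.
Step by step:
`a = [29, 62, 18, 31, 1]` → a = [29, 62, 18, 31, 1]
`b = a[1:4]` → b = [62, 18, 31]
`c = a` → c = [29, 62, 18, 31, 1] (same object as a)
`a[2] = 84` → a = [29, 62, 84, 31, 1] (same object as c); c = [29, 62, 84, 31, 1] (same object as a)
`b.append(669)` → b = [62, 18, 31, 669]
`print(a)` → prints [29, 62, 84, 31, 1]
`print(b)` → prints [62, 18, 31, 669]
`print(c)` → prints [29, 62, 84, 31, 1]

Answer:
[29, 62, 84, 31, 1]
[62, 18, 31, 669]
[29, 62, 84, 31, 1]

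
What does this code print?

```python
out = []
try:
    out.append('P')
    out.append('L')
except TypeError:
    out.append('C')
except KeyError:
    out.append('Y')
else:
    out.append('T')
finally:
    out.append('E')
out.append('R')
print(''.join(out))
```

Execution trace: 'P' (try body) → 'L' (try body, no exception) → 'T' (else) → 'E' (finally) → 'R' (after the try/except). Output: PLTER

Answer: PLTER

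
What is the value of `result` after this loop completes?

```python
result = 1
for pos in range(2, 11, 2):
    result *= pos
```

Product of even numbers 2 to 10
`result` takes the values: 1 → 2 → 8 → 48 → 384 → 3840

Answer: 3840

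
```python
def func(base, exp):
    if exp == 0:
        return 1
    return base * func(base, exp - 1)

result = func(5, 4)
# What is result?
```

func(5, 4) = 5 * 5 * 5 * 5 = 625

Answer: 625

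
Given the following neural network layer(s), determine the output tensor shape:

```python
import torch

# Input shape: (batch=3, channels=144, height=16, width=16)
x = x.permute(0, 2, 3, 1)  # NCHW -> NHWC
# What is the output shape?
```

Input: (3, 144, 16, 16) -> Output: (3, 16, 16, 144)

Answer: (3, 16, 16, 144)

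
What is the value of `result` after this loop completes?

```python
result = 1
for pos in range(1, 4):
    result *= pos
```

3! = 6
`result` takes the values: 1 → 2 → 6

Answer: 6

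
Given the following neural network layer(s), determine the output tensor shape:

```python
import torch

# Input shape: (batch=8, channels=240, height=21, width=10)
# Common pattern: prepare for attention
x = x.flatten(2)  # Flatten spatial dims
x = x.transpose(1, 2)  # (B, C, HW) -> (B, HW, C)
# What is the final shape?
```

Input: (8, 240, 21, 10) -> after flatten(2): (8, 240, 210) -> Output: (8, 210, 240)

Answer: (8, 210, 240)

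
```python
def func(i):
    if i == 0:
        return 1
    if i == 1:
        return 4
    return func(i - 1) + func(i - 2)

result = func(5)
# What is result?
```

Build up from base cases: func(0)=1, func(1)=4, func(2)=5, func(3)=9, func(4)=14, func(5)=23

Answer: 23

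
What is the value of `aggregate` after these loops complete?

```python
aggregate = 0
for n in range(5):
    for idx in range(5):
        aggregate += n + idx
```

Sum of all n+idx for n,idx in 5x5
`aggregate` takes the values: 0 → 1 → 3 → 6 → 10 → 11 → 13 → 16 → 20 → 25 → 27 → 30 → 34 → 39 → 45 → 48 → 52 → 57 → 63 → 70 → 74 → 79 → 85 → 92 → 100

Answer: 100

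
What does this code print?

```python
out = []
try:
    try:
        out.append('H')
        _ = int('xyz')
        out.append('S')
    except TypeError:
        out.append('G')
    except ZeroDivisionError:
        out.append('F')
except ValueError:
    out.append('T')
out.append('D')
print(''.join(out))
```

Execution trace: 'H' (try body) → 'T' (outer except ValueError) → 'D' (after the try/except). Output: HTD

Answer: HTD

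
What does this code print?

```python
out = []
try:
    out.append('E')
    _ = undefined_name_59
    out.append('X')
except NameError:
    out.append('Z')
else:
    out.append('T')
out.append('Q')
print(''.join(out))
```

Execution trace: 'E' (try body) → 'Z' (except NameError) → 'Q' (after the try/except). Output: EZQ

Answer: EZQ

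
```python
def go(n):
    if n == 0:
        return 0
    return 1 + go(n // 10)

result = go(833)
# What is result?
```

Count of digits of 833: 3

Answer: 3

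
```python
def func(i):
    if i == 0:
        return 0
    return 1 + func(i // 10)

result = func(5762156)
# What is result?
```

Count of digits of 5762156: 7

Answer: 7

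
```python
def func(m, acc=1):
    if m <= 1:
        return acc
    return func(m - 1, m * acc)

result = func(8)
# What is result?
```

Accumulator trace (n, acc): (8, 1) -> (7, 8) -> (6, 56) -> (5, 336) -> (4, 1680) -> (3, 6720) -> (2, 20160) -> (1, 40320) -> return 40320

Answer: 40320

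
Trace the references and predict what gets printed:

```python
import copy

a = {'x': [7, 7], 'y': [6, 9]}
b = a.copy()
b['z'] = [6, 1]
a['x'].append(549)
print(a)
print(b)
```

Key concept: shallow copy of dict with mutable values.
Step by step:
`a = {'x': [7, 7], 'y': [6, 9]}` → a = {'x': [7, 7], 'y': [6, 9]}
`b = a.copy()` → b = {'x': [7, 7], 'y': [6, 9]}
`b['z'] = [6, 1]` → b = {'x': [7, 7], 'y': [6, 9], 'z': [6, 1]}
`a['x'].append(549)` → a = {'x': [7, 7, 549], 'y': [6, 9]}; b = {'x': [7, 7, 549], 'y': [6, 9], 'z': [6, 1]}
`print(a)` → prints {'x': [7, 7, 549], 'y': [6, 9]}
`print(b)` → prints {'x': [7, 7, 549], 'y': [6, 9], 'z': [6, 1]}

Answer:
{'x': [7, 7, 549], 'y': [6, 9]}
{'x': [7, 7, 549], 'y': [6, 9], 'z': [6, 1]}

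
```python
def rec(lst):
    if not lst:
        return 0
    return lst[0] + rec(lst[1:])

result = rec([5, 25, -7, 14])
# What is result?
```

5 + 25 + (-7) + 14 + 0 = 37

Answer: 37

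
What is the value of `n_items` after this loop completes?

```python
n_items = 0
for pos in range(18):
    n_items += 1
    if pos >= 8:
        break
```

Loop breaks when pos reaches 8, n_items is 9
`n_items` takes the values: 0 → 1 → 2 → 3 → 4 → 5 → 6 → 7 → 8 → 9

Answer: 9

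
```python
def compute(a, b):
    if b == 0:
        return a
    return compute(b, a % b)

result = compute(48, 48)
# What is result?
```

compute(48, 48) -> compute(48, 0) -> 48

Answer: 48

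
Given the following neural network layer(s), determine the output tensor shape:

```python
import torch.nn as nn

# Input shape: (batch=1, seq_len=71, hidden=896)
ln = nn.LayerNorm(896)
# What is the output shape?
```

Input: (1, 71, 896) -> Output: (1, 71, 896)

Answer: (1, 71, 896)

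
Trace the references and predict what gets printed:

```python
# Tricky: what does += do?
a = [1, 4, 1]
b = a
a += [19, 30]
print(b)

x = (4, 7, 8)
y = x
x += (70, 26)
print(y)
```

Key concept: += behavior differs for mutable vs immutable.
Step by step:
`a = [1, 4, 1]` → a = [1, 4, 1]
`b = a` → b = [1, 4, 1] (same object as a)
`a += [19, 30]` → a = [1, 4, 1, 19, 30] (same object as b); b = [1, 4, 1, 19, 30] (same object as a)
`print(b)` → prints [1, 4, 1, 19, 30]
`x = (4, 7, 8)` → x = (4, 7, 8)
`y = x` → y = (4, 7, 8)
`x += (70, 26)` → x = (4, 7, 8, 70, 26)
`print(y)` → prints (4, 7, 8)

Answer:
[1, 4, 1, 19, 30]
(4, 7, 8)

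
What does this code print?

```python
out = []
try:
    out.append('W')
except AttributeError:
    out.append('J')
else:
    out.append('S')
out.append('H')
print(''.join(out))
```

Execution trace: 'W' (try body, no exception) → 'S' (else) → 'H' (after the try/except). Output: WSH

Answer: WSH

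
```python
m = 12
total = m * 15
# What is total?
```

Trace:
`m = 12` → m = 12
`total = m * 15` → total = 180
So total = 180

Answer: 180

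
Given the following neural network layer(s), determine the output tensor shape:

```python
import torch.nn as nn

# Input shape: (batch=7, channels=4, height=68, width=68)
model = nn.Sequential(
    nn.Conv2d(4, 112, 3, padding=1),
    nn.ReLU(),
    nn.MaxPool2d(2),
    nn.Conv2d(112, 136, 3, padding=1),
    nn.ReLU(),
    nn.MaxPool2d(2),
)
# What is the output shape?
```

Input: (7, 4, 68, 68) -> after first Conv2d: (7, 112, 68, 68) -> after first MaxPool2d: (7, 112, 34, 34) -> after second Conv2d: (7, 136, 34, 34) -> Output: (7, 136, 17, 17)

Answer: (7, 136, 17, 17)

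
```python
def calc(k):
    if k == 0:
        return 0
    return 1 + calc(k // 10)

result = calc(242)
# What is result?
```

Count of digits of 242: 3

Answer: 3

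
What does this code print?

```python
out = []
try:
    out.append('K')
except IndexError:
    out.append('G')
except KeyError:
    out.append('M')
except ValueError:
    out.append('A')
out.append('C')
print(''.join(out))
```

Execution trace: 'K' (try body, no exception) → 'C' (after the try/except). Output: KC

Answer: KC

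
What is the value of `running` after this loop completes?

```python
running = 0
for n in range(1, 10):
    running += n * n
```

Sum of squares 1² to 9² = 285
`running` takes the values: 0 → 1 → 5 → 14 → 30 → 55 → 91 → 140 → 204 → 285

Answer: 285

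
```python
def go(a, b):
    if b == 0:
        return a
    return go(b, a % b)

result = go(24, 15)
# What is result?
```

go(24, 15) -> go(15, 9) -> go(9, 6) -> go(6, 3) -> go(3, 0) -> 3

Answer: 3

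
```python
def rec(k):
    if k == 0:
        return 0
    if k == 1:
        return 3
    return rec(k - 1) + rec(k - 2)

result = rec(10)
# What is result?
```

Build up from base cases: rec(0)=0, rec(1)=3, rec(2)=3, rec(3)=6, rec(4)=9, rec(5)=15, rec(6)=24, ..., rec(10)=165

Answer: 165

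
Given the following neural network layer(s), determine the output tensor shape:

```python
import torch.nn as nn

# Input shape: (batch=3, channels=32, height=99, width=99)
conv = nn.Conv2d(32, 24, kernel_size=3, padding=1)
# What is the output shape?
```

Input: (3, 32, 99, 99) -> Output: (3, 24, 99, 99)

Answer: (3, 24, 99, 99)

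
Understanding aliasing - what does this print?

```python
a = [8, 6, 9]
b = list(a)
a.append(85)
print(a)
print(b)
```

Key concept: list() constructor creates copy.
Step by step:
`a = [8, 6, 9]` → a = [8, 6, 9]
`b = list(a)` → b = [8, 6, 9]
`a.append(85)` → a = [8, 6, 9, 85]
`print(a)` → prints [8, 6, 9, 85]
`print(b)` → prints [8, 6, 9]

Answer:
[8, 6, 9, 85]
[8, 6, 9]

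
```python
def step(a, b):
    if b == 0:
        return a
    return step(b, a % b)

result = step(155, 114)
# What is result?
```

step(155, 114) -> step(114, 41) -> step(41, 32) -> step(32, 9) -> step(9, 5) -> step(5, 4) -> step(4, 1) -> step(1, 0) -> 1

Answer: 1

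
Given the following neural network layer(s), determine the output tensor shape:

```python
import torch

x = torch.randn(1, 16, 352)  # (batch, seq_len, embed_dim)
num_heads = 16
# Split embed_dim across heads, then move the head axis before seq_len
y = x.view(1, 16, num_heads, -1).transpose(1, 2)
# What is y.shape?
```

Input: (1, 16, 352) -> head_dim = 352 // 16 = 22; after view: (1, 16, 16, 22) -> after transpose(1, 2): (1, 16, 16, 22) -> Output: (1, 16, 16, 22)

Answer: (1, 16, 16, 22)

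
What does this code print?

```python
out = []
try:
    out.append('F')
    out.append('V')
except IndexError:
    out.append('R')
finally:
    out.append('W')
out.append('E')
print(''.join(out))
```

Execution trace: 'F' (try body) → 'V' (try body, no exception) → 'W' (finally) → 'E' (after the try/except). Output: FVWE

Answer: FVWE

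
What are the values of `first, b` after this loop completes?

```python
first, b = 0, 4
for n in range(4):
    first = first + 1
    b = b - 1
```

first goes 0→4, b goes 4→0
`first, b` takes the values: (0, 4) → (1, 4) → (1, 3) → (2, 3) → (2, 2) → (3, 2) → (3, 1) → (4, 1) → (4, 0)

Answer: 4, 0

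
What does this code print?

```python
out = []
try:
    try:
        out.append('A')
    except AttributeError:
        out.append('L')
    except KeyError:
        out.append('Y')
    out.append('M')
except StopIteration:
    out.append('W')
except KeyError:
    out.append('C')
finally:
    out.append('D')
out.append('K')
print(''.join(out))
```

Execution trace: 'A' (inner try body, no exception) → 'M' (try body, no exception) → 'D' (finally) → 'K' (after the try/except). Output: AMDK

Answer: AMDK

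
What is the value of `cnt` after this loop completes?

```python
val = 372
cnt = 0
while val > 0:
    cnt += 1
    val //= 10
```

Count digits by repeated division by 10
`cnt` takes the values: 0 → 1 → 2 → 3

Answer: 3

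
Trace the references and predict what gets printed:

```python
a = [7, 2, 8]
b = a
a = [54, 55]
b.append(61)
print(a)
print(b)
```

Key concept: rebinding vs mutation: a is rebound to a new list, b still points at the original.
Step by step:
`a = [7, 2, 8]` → a = [7, 2, 8]
`b = a` → b = [7, 2, 8] (same object as a)
`a = [54, 55]` → a = [54, 55]
`b.append(61)` → b = [7, 2, 8, 61]
`print(a)` → prints [54, 55]
`print(b)` → prints [7, 2, 8, 61]

Answer:
[54, 55]
[7, 2, 8, 61]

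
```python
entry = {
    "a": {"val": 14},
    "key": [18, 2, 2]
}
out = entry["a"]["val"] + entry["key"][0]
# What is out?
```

Trace:
`entry = { ...` → entry = {'a': {'val': 14}, 'key': [18, 2, 2]}
`out = entry["a"]["val"] + entry["key"][0]` → out = 32
So out = 32

Answer: 32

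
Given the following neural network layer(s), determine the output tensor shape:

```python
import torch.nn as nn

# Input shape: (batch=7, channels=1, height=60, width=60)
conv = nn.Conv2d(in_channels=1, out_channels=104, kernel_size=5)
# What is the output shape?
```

Input: (7, 1, 60, 60) -> Output: (7, 104, 56, 56)

Answer: (7, 104, 56, 56)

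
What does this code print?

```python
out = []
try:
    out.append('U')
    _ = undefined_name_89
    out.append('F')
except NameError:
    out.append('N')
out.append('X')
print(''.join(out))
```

Execution trace: 'U' (try body) → 'N' (except NameError) → 'X' (after the try/except). Output: UNX

Answer: UNX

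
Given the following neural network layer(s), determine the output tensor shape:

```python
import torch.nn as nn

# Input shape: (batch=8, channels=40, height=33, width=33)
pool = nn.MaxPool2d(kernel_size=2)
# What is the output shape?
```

Input: (8, 40, 33, 33) -> Output: (8, 40, 16, 16)

Answer: (8, 40, 16, 16)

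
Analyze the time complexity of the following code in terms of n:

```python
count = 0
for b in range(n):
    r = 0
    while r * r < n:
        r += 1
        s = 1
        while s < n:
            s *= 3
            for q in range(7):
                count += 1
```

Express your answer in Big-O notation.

Each loop level contributes: n × √n × log n × 1. Multiplying the contributions gives O(n√n log n).

Answer: O(n√n log n)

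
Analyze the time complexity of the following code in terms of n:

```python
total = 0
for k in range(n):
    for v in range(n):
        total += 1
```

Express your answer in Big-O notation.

Each loop level contributes: n × n. Multiplying the contributions gives O(n^2).

Answer: O(n^2)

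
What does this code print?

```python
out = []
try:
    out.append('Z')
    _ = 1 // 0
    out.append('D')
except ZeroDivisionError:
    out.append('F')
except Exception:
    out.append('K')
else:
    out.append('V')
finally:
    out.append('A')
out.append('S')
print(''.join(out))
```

Execution trace: 'Z' (try body) → 'F' (except ZeroDivisionError) → 'A' (finally) → 'S' (after the try/except). Output: ZFAS

Answer: ZFAS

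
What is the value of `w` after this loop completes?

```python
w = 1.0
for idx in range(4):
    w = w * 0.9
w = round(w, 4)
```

Exponential decay: 1.0 * 0.9^4
`w` takes the values: 1.0 → 0.9 → 0.81 → 0.729 → 0.6561

Answer: 0.6561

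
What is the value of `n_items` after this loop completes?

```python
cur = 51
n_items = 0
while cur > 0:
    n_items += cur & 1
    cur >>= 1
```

Count set bits in 51 (binary: 0b110011)
`n_items` takes the values: 0 → 1 → 2 → 3 → 4

Answer: 4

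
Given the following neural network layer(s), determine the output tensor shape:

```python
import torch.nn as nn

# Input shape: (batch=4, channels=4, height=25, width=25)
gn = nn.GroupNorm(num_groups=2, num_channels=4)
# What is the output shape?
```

Input: (4, 4, 25, 25) -> Output: (4, 4, 25, 25)

Answer: (4, 4, 25, 25)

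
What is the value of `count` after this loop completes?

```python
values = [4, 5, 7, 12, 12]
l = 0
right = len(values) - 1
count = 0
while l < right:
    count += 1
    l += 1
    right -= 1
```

Iterations until pointers meet (list length 5)
`count` takes the values: 0 → 1 → 2

Answer: 2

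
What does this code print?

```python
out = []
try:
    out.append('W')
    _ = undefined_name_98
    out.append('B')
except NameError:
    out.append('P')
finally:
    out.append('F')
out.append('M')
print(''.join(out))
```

Execution trace: 'W' (try body) → 'P' (except NameError) → 'F' (finally) → 'M' (after the try/except). Output: WPFM

Answer: WPFM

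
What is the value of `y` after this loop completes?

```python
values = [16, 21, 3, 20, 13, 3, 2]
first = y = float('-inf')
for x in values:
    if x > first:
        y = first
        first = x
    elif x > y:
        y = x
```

Second largest (with repeats) in [16, 21, 3, 20, 13, 3, 2]
`y` takes the values: -inf → 16 → 20

Answer: 20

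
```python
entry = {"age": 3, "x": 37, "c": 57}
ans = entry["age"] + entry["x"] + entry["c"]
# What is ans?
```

Trace:
`entry = {"age": 3, "x": 37, "c": 57}` → entry = {'age': 3, 'x': 37, 'c': 57}
`ans = entry["age"] + entry["x"] + entry["c"]` → ans = 97
So ans = 97

Answer: 97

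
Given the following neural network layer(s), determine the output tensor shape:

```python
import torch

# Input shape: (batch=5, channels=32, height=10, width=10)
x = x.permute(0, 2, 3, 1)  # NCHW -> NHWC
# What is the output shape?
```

Input: (5, 32, 10, 10) -> Output: (5, 10, 10, 32)

Answer: (5, 10, 10, 32)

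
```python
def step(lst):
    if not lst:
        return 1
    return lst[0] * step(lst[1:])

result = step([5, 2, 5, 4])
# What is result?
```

Product over [5, 2, 5, 4] = 5 * 2 * 5 * 4 = 200

Answer: 200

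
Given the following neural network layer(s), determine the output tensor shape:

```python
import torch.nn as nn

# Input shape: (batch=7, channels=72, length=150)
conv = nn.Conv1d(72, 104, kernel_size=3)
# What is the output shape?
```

Input: (7, 72, 150) -> Output: (7, 104, 148)

Answer: (7, 104, 148)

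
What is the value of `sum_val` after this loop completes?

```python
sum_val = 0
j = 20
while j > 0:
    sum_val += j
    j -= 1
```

Sum 20 down to 1
`sum_val` takes the values: 0 → 20 → 39 → 57 → 74 → 90 → 105 → 119 → 132 → 144 → 155 → 165 → 174 → 182 → 189 → 195 → 200 → 204 → 207 → 209 → 210

Answer: 210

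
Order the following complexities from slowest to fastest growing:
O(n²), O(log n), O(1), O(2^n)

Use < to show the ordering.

Ordered by growth rate: O(1) < O(log n) < O(n²) < O(2^n)

Answer: O(1) < O(log n) < O(n²) < O(2^n)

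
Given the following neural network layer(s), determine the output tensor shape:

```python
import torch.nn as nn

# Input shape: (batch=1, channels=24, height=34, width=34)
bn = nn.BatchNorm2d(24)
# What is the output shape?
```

Input: (1, 24, 34, 34) -> Output: (1, 24, 34, 34)

Answer: (1, 24, 34, 34)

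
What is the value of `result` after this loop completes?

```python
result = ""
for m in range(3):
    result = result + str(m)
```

Concatenate digits 0 to 2
`result` takes the values: "" → "0" → "01" → "012"

Answer: "012"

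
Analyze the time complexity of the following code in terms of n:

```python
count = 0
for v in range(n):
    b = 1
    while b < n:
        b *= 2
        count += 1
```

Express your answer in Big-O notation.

Each loop level contributes: n × log n. Multiplying the contributions gives O(n log n).

Answer: O(n log n)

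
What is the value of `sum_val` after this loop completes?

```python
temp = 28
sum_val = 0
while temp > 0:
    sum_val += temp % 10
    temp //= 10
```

Sum digits of 28
`sum_val` takes the values: 0 → 8 → 10

Answer: 10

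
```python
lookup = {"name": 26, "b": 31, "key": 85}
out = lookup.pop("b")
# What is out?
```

Trace:
`lookup = {"name": 26, "b": 31, "key": 85}` → lookup = {'name': 26, 'b': 31, 'key': 85}
`out = lookup.pop("b")` → lookup = {'name': 26, 'key': 85}; out = 31
So out = 31

Answer: 31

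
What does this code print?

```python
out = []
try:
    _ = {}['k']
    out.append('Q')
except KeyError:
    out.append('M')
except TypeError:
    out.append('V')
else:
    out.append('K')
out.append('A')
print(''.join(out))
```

Execution trace: 'M' (except KeyError) → 'A' (after the try/except). Output: MA

Answer: MA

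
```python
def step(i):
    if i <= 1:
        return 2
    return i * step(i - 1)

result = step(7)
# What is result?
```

step(7) = 7 * 6 * 5 * 4 * 3 * 2 * 2 = 10080

Answer: 10080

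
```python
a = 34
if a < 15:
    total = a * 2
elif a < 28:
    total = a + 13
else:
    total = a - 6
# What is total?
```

Trace:
`a = 34` → a = 34
`if a < 15: ...` → a < 15 is False, a < 28 is False, take else branch → total = 28
So total = 28

Answer: 28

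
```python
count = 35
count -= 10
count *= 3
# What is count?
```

Trace:
`count = 35` → count = 35
`count -= 10` → count = 25
`count *= 3` → count = 75
So count = 75

Answer: 75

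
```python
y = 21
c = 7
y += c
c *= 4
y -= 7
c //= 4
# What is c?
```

Trace:
`y = 21` → y = 21
`c = 7` → c = 7
`y += c` → y = 28
`c *= 4` → c = 28
`y -= 7` → y = 21
`c //= 4` → c = 7
So c = 7

Answer: 7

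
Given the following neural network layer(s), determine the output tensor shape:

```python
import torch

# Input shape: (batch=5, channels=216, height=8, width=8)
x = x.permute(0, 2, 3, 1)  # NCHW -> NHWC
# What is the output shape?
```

Input: (5, 216, 8, 8) -> Output: (5, 8, 8, 216)

Answer: (5, 8, 8, 216)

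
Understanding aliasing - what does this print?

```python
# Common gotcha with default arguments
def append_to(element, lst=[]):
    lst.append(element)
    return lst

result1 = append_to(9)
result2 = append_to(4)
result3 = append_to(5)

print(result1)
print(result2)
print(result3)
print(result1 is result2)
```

Key concept: mutable default argument gotcha.
Step by step:
`result1 = append_to(9)` → result1 = [9]
`result2 = append_to(4)` → result1 = [9, 4] (same object as result2); result2 = [9, 4] (same object as result1)
`result3 = append_to(5)` → result1 = [9, 4, 5] (same object as result2, result3); result2 = [9, 4, 5] (same object as result1, result3); result3 = [9, 4, 5] (same object as result1, result2)
`print(result1)` → prints [9, 4, 5]
`print(result2)` → prints [9, 4, 5]
`print(result3)` → prints [9, 4, 5]
`print(result1 is result2)` → prints True

Answer:
[9, 4, 5]
[9, 4, 5]
[9, 4, 5]
True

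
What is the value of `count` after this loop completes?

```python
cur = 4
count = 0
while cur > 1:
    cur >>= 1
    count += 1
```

Count right shifts until 1
`count` takes the values: 0 → 1 → 2

Answer: 2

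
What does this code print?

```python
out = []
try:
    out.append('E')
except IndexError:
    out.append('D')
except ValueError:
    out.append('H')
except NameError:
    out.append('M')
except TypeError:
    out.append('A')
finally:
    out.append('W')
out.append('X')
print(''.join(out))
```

Execution trace: 'E' (try body, no exception) → 'W' (finally) → 'X' (after the try/except). Output: EWX

Answer: EWX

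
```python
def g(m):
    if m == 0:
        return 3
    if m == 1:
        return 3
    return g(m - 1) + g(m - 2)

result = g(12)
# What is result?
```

Build up from base cases: g(0)=3, g(1)=3, g(2)=6, g(3)=9, g(4)=15, g(5)=24, g(6)=39, ..., g(12)=699

Answer: 699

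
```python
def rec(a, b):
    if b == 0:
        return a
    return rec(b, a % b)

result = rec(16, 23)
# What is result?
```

rec(16, 23) -> rec(23, 16) -> rec(16, 7) -> rec(7, 2) -> rec(2, 1) -> rec(1, 0) -> 1

Answer: 1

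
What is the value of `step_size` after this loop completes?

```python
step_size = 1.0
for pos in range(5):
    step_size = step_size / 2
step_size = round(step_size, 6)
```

Halving LR 5 times: 1 / 2^5
`step_size` takes the values: 1.0 → 0.5 → 0.25 → 0.125 → 0.0625 → 0.03125

Answer: 0.03125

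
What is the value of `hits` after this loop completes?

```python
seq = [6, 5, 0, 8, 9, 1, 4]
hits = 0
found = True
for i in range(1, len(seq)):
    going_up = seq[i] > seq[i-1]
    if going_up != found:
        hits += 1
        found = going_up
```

Count direction changes in [6, 5, 0, 8, 9, 1, 4]
`hits` takes the values: 0 → 1 → 2 → 3 → 4

Answer: 4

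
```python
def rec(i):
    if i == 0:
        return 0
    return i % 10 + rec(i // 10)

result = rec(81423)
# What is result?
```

Sum of digits of 81423: 3 + 2 + 4 + 1 + 8 = 18

Answer: 18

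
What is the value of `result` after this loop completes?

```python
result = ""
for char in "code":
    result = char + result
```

Reverse 'code'
`result` takes the values: "" → "c" → "oc" → "doc" → "edoc"

Answer: "edoc"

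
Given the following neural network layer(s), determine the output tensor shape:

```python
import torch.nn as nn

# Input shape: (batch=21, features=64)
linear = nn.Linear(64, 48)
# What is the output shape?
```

Input: (21, 64) -> Output: (21, 48)

Answer: (21, 48)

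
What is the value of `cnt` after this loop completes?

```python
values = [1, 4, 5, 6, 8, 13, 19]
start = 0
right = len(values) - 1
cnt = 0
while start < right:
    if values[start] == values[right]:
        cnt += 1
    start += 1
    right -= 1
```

Count matching pairs from ends
`cnt` takes the values: 0

Answer: 0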